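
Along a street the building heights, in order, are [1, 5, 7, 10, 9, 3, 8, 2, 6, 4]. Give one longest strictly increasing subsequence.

1, 5, 7, 10

Patience tails give the LIS length; then backtrack through the dp parents:
1 → extends → [1]
5 → extends → [1, 5]
7 → extends → [1, 5, 7]
10 → extends → [1, 5, 7, 10]
9 → replaces 10 → [1, 5, 7, 9]
3 → replaces 5 → [1, 3, 7, 9]
8 → replaces 9 → [1, 3, 7, 8]
2 → replaces 3 → [1, 2, 7, 8]
6 → replaces 7 → [1, 2, 6, 8]
4 → replaces 6 → [1, 2, 4, 8]
Length 4; one witness is 1, 5, 7, 10.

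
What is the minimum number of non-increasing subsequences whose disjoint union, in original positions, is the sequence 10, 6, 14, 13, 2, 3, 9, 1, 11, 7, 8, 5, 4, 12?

Place each on the leftmost legal pile:
10 → new pile 1 (tops now [10])
6 → pile 1 (tops now [6])
14 → new pile 2 (tops now [6, 14])
13 → pile 2 (tops now [6, 13])
2 → pile 1 (tops now [2, 13])
3 → pile 2 (tops now [2, 3])
9 → new pile 3 (tops now [2, 3, 9])
1 → pile 1 (tops now [1, 3, 9])
11 → new pile 4 (tops now [1, 3, 9, 11])
7 → pile 3 (tops now [1, 3, 7, 11])
8 → pile 4 (tops now [1, 3, 7, 8])
5 → pile 3 (tops now [1, 3, 5, 8])
4 → pile 3 (tops now [1, 3, 4, 8])
12 → new pile 5 (tops now [1, 3, 4, 8, 12])
Five piles.

5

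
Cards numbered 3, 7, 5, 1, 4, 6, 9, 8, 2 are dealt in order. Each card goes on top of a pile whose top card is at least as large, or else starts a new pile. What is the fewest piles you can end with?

4

The minimum number of non-increasing subsequences covering a sequence equals the length of its longest strictly increasing subsequence.
LIS length is 4 (e.g. 3, 5, 6, 9), so 4 piles are needed.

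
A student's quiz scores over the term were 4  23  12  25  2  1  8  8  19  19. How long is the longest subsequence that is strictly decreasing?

Negate each value so 'decreasing' becomes 'increasing', then run patience tails on the negated sequence:
-4 → extends → [-4]
-23 → replaces -4 → [-23]
-12 → extends → [-23, -12]
-25 → replaces -23 → [-25, -12]
-2 → extends → [-25, -12, -2]
-1 → extends → [-25, -12, -2, -1]
-8 → replaces -2 → [-25, -12, -8, -1]
-8 → already a tail → [-25, -12, -8, -1]
-19 → replaces -12 → [-25, -19, -8, -1]
-19 → already a tail → [-25, -19, -8, -1]
Four tails, so the longest strictly decreasing subsequence of the original has length 4.

4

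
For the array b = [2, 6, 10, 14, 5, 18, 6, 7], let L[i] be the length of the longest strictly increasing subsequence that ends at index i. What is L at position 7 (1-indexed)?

dp[i] = 1 + max{dp[j] : j<i, b[j]<b[i]} (or 1 if no such j):
i:      1  2  3  4  5  6  7  8
b[i]:   2  6 10 14  5 18  6  7
dp:     1  2  3  4  2  5  3  4
At index 7 the value is 3.

3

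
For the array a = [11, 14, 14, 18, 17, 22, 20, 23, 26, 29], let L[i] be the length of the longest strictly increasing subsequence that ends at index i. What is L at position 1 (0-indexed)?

2

dp[i] = 1 + max{dp[j] : j<i, a[j]<a[i]} (or 1 if no such j):
i:      0  1  2  3  4  5  6  7  8  9
a[i]:  11 14 14 18 17 22 20 23 26 29
dp:     1  2  2  3  3  4  4  5  6  7
At index 1 the value is 2.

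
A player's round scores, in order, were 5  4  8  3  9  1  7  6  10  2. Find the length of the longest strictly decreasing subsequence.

4

Negate each value so 'decreasing' becomes 'increasing', then run patience tails on the negated sequence:
-5 → extends → [-5]
-4 → extends → [-5, -4]
-8 → replaces -5 → [-8, -4]
-3 → extends → [-8, -4, -3]
-9 → replaces -8 → [-9, -4, -3]
-1 → extends → [-9, -4, -3, -1]
-7 → replaces -4 → [-9, -7, -3, -1]
-6 → replaces -3 → [-9, -7, -6, -1]
-10 → replaces -9 → [-10, -7, -6, -1]
-2 → replaces -1 → [-10, -7, -6, -2]
Four tails, so the longest strictly decreasing subsequence of the original has length 4.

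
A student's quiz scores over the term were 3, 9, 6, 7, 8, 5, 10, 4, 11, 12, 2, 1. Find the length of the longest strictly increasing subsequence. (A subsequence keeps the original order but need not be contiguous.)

Let dp[i] be the length of the longest such subsequence ending at index i:
i:      1  2  3  4  5  6  7  8  9 10 11 12
a[i]:   3  9  6  7  8  5 10  4 11 12  2  1
dp:     1  2  2  3  4  2  5  2  6  7  1  1
Maximum dp value is 7.

7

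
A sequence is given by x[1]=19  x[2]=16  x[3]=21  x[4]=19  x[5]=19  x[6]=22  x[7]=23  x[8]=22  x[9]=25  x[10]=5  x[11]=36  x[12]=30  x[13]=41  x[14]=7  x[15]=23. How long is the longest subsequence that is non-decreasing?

Track the smallest tail for each achievable length (allowing ties):
19 → extends → [19]
16 → replaces 19 → [16]
21 → extends → [16, 21]
19 → replaces 21 → [16, 19]
19 → extends → [16, 19, 19]
22 → extends → [16, 19, 19, 22]
23 → extends → [16, 19, 19, 22, 23]
22 → replaces 23 → [16, 19, 19, 22, 22]
25 → extends → [16, 19, 19, 22, 22, 25]
5 → replaces 16 → [5, 19, 19, 22, 22, 25]
36 → extends → [5, 19, 19, 22, 22, 25, 36]
30 → replaces 36 → [5, 19, 19, 22, 22, 25, 30]
41 → extends → [5, 19, 19, 22, 22, 25, 30, 41]
7 → replaces 19 → [5, 7, 19, 22, 22, 25, 30, 41]
23 → replaces 25 → [5, 7, 19, 22, 22, 23, 30, 41]
Eight tails, so the longest non-decreasing subsequence has length 8 (e.g. 19, 19, 19, 22, 23, 25, 36, 41).

8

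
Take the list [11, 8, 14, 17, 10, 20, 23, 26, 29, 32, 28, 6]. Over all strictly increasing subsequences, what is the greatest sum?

Let S[i] be the best sum of a strictly increasing subsequence ending at i:
i:       1   2   3   4   5   6   7   8   9  10  11  12
a[i]:   11   8  14  17  10  20  23  26  29  32  28   6
S:      11   8  25  42  18  62  85 111 140 172 139   6
Maximum is 172 (e.g. 11 + 14 + 17 + 20 + 23 + 26 + 29 + 32).

172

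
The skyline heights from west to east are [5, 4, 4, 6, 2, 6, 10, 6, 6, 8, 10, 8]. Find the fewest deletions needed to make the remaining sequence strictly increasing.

8

Fewest deletions = n − (longest strictly increasing subsequence).
i:      1  2  3  4  5  6  7  8  9 10 11 12
a[i]:   5  4  4  6  2  6 10  6  6  8 10  8
dp:     1  1  1  2  1  2  3  2  2  3  4  3
max dp = 4, so deletions = 12 − 4 = 8.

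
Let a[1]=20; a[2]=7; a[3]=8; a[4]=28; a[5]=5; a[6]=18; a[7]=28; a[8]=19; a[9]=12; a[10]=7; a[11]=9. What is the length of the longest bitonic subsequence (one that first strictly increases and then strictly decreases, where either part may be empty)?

7

inc[i] = longest strictly increasing subsequence ending at i; dec[i] = longest strictly decreasing subsequence starting at i:
i:      1  2  3  4  5  6  7  8  9 10 11
a[i]:  20  7  8 28  5 18 28 19 12  7  9
inc:    1  1  2  3  1  3  4  4  3  2  3
dec:    4  2  2  4  1  3  4  3  2  1  1
Best peak at i=7 (value 28): inc=4, dec=4, length 4+4−1 = 7.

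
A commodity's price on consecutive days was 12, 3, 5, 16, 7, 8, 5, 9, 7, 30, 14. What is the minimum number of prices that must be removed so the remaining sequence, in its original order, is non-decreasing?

5

Fewest deletions = n − (longest non-decreasing subsequence).
i:      1  2  3  4  5  6  7  8  9 10 11
a[i]:  12  3  5 16  7  8  5  9  7 30 14
dp:     1  1  2  3  3  4  3  5  4  6  6
max dp = 6, so deletions = 11 − 6 = 5.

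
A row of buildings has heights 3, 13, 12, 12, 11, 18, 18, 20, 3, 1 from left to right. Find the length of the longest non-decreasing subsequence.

6

Let dp[i] be the length of the longest such subsequence ending at index i:
i:      1  2  3  4  5  6  7  8  9 10
a[i]:   3 13 12 12 11 18 18 20  3  1
dp:     1  2  2  3  2  4  5  6  2  1
Maximum dp value is 6.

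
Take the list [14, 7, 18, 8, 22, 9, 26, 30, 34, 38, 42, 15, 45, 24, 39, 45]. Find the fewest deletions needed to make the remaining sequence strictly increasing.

Fewest deletions = n − (longest strictly increasing subsequence).
Patience tails:
14 → extends → [14]
7 → replaces 14 → [7]
18 → extends → [7, 18]
8 → replaces 18 → [7, 8]
22 → extends → [7, 8, 22]
9 → replaces 22 → [7, 8, 9]
26 → extends → [7, 8, 9, 26]
30 → extends → [7, 8, 9, 26, 30]
34 → extends → [7, 8, 9, 26, 30, 34]
38 → extends → [7, 8, 9, 26, 30, 34, 38]
42 → extends → [7, 8, 9, 26, 30, 34, 38, 42]
15 → replaces 26 → [7, 8, 9, 15, 30, 34, 38, 42]
45 → extends → [7, 8, 9, 15, 30, 34, 38, 42, 45]
24 → replaces 30 → [7, 8, 9, 15, 24, 34, 38, 42, 45]
39 → replaces 42 → [7, 8, 9, 15, 24, 34, 38, 39, 45]
45 → already a tail → [7, 8, 9, 15, 24, 34, 38, 39, 45]
Longest strictly increasing subsequence has length 9, so deletions = 16 − 9 = 7.

7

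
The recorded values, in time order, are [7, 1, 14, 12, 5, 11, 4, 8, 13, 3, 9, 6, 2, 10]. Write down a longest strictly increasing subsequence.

Patience tails give the LIS length; then backtrack through the dp parents:
7 → extends → [7]
1 → replaces 7 → [1]
14 → extends → [1, 14]
12 → replaces 14 → [1, 12]
5 → replaces 12 → [1, 5]
11 → extends → [1, 5, 11]
4 → replaces 5 → [1, 4, 11]
8 → replaces 11 → [1, 4, 8]
13 → extends → [1, 4, 8, 13]
3 → replaces 4 → [1, 3, 8, 13]
9 → replaces 13 → [1, 3, 8, 9]
6 → replaces 8 → [1, 3, 6, 9]
2 → replaces 3 → [1, 2, 6, 9]
10 → extends → [1, 2, 6, 9, 10]
Length 5; one witness is 1, 5, 8, 9, 10.

1, 5, 8, 9, 10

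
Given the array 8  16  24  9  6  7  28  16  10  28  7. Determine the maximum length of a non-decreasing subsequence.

5

Track the smallest tail for each achievable length (allowing ties):
8 → extends → [8]
16 → extends → [8, 16]
24 → extends → [8, 16, 24]
9 → replaces 16 → [8, 9, 24]
6 → replaces 8 → [6, 9, 24]
7 → replaces 9 → [6, 7, 24]
28 → extends → [6, 7, 24, 28]
16 → replaces 24 → [6, 7, 16, 28]
10 → replaces 16 → [6, 7, 10, 28]
28 → extends → [6, 7, 10, 28, 28]
7 → replaces 10 → [6, 7, 7, 28, 28]
Five tails, so the longest non-decreasing subsequence has length 5 (e.g. 8, 16, 24, 28, 28).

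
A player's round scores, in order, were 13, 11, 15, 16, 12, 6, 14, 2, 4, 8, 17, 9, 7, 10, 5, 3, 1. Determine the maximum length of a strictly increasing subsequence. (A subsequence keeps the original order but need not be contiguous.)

5

Track the smallest tail for each achievable length (strict):
13 → extends → [13]
11 → replaces 13 → [11]
15 → extends → [11, 15]
16 → extends → [11, 15, 16]
12 → replaces 15 → [11, 12, 16]
6 → replaces 11 → [6, 12, 16]
14 → replaces 16 → [6, 12, 14]
2 → replaces 6 → [2, 12, 14]
4 → replaces 12 → [2, 4, 14]
8 → replaces 14 → [2, 4, 8]
17 → extends → [2, 4, 8, 17]
9 → replaces 17 → [2, 4, 8, 9]
7 → replaces 8 → [2, 4, 7, 9]
10 → extends → [2, 4, 7, 9, 10]
5 → replaces 7 → [2, 4, 5, 9, 10]
3 → replaces 4 → [2, 3, 5, 9, 10]
1 → replaces 2 → [1, 3, 5, 9, 10]
Five tails, so the longest strictly increasing subsequence has length 5 (e.g. 2, 4, 8, 9, 10).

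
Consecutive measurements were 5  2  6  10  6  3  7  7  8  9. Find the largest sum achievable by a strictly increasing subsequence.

35

Let S[i] be the best sum of a strictly increasing subsequence ending at i:
i:      1  2  3  4  5  6  7  8  9 10
a[i]:   5  2  6 10  6  3  7  7  8  9
S:      5  2 11 21 11  5 18 18 26 35
Maximum is 35 (e.g. 5 + 6 + 7 + 8 + 9).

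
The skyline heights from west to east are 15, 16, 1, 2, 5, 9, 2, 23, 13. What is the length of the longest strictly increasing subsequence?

5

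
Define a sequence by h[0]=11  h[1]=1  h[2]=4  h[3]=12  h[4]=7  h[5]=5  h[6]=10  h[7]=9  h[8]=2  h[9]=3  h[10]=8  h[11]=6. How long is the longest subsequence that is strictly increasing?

Let dp[i] be the length of the longest such subsequence ending at index i:
i:      0  1  2  3  4  5  6  7  8  9 10 11
h[i]:  11  1  4 12  7  5 10  9  2  3  8  6
dp:     1  1  2  3  3  3  4  4  2  3  4  4
Maximum dp value is 4.

4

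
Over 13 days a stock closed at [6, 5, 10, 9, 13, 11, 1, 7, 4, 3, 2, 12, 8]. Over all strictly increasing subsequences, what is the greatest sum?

39

Let S[i] be the best sum of a strictly increasing subsequence ending at i:
i:      1  2  3  4  5  6  7  8  9 10 11 12 13
a[i]:   6  5 10  9 13 11  1  7  4  3  2 12  8
S:      6  5 16 15 29 27  1 13  5  4  3 39 21
Maximum is 39 (e.g. 6 + 10 + 11 + 12).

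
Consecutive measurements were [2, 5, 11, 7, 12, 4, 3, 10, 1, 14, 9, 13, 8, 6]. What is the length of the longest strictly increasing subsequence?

Let dp[i] be the length of the longest such subsequence ending at index i:
i:      1  2  3  4  5  6  7  8  9 10 11 12 13 14
a[i]:   2  5 11  7 12  4  3 10  1 14  9 13  8  6
dp:     1  2  3  3  4  2  2  4  1  5  4  5  4  3
Maximum dp value is 5.

5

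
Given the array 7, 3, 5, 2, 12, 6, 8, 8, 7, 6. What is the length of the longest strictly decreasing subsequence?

4

Negate each value so 'decreasing' becomes 'increasing', then run patience tails on the negated sequence:
-7 → extends → [-7]
-3 → extends → [-7, -3]
-5 → replaces -3 → [-7, -5]
-2 → extends → [-7, -5, -2]
-12 → replaces -7 → [-12, -5, -2]
-6 → replaces -5 → [-12, -6, -2]
-8 → replaces -6 → [-12, -8, -2]
-8 → already a tail → [-12, -8, -2]
-7 → replaces -2 → [-12, -8, -7]
-6 → extends → [-12, -8, -7, -6]
Four tails, so the longest strictly decreasing subsequence of the original has length 4.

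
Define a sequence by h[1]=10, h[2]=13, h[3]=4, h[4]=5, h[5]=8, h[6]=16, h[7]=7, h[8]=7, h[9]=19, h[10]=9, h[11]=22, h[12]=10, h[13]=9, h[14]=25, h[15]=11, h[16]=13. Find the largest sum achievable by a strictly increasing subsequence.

105

Let S[i] be the best sum of a strictly increasing subsequence ending at i:
i:       1   2   3   4   5   6   7   8   9  10  11  12  13  14  15  16
h[i]:   10  13   4   5   8  16   7   7  19   9  22  10   9  25  11  13
S:      10  23   4   9  17  39  16  16  58  26  80  36  26 105  47  60
Maximum is 105 (e.g. 10 + 13 + 16 + 19 + 22 + 25).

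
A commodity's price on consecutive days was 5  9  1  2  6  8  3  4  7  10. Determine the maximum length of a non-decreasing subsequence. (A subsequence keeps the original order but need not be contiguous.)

Track the smallest tail for each achievable length (allowing ties):
5 → extends → [5]
9 → extends → [5, 9]
1 → replaces 5 → [1, 9]
2 → replaces 9 → [1, 2]
6 → extends → [1, 2, 6]
8 → extends → [1, 2, 6, 8]
3 → replaces 6 → [1, 2, 3, 8]
4 → replaces 8 → [1, 2, 3, 4]
7 → extends → [1, 2, 3, 4, 7]
10 → extends → [1, 2, 3, 4, 7, 10]
Six tails, so the longest non-decreasing subsequence has length 6 (e.g. 1, 2, 3, 4, 7, 10).

6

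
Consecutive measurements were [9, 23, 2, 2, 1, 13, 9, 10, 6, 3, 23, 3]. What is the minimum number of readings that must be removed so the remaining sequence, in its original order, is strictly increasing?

Fewest deletions = n − (longest strictly increasing subsequence).
i:      1  2  3  4  5  6  7  8  9 10 11 12
a[i]:   9 23  2  2  1 13  9 10  6  3 23  3
dp:     1  2  1  1  1  2  2  3  2  2  4  2
max dp = 4, so deletions = 12 − 4 = 8.

8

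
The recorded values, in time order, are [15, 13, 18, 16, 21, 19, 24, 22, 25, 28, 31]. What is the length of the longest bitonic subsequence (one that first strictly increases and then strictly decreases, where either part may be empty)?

7

inc[i] = longest strictly increasing subsequence ending at i; dec[i] = longest strictly decreasing subsequence starting at i:
i:      1  2  3  4  5  6  7  8  9 10 11
a[i]:  15 13 18 16 21 19 24 22 25 28 31
inc:    1  1  2  2  3  3  4  4  5  6  7
dec:    2  1  2  1  2  1  2  1  1  1  1
Best peak at i=11 (value 31): inc=7, dec=1, length 7+1−1 = 7.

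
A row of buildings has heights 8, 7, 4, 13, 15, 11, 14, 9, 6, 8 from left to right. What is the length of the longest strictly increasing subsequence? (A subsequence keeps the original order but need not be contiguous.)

3

Track the smallest tail for each achievable length (strict):
8 → extends → [8]
7 → replaces 8 → [7]
4 → replaces 7 → [4]
13 → extends → [4, 13]
15 → extends → [4, 13, 15]
11 → replaces 13 → [4, 11, 15]
14 → replaces 15 → [4, 11, 14]
9 → replaces 11 → [4, 9, 14]
6 → replaces 9 → [4, 6, 14]
8 → replaces 14 → [4, 6, 8]
Three tails, so the longest strictly increasing subsequence has length 3 (e.g. 8, 13, 15).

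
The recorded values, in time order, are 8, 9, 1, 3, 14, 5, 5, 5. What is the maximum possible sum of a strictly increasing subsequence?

31

Let S[i] be the best sum of a strictly increasing subsequence ending at i:
i:      1  2  3  4  5  6  7  8
a[i]:   8  9  1  3 14  5  5  5
S:      8 17  1  4 31  9  9  9
Maximum is 31 (e.g. 8 + 9 + 14).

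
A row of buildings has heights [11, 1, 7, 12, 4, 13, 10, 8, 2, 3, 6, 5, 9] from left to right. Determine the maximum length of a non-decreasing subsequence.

5

Let dp[i] be the length of the longest such subsequence ending at index i:
i:      1  2  3  4  5  6  7  8  9 10 11 12 13
a[i]:  11  1  7 12  4 13 10  8  2  3  6  5  9
dp:     1  1  2  3  2  4  3  3  2  3  4  4  5
Maximum dp value is 5.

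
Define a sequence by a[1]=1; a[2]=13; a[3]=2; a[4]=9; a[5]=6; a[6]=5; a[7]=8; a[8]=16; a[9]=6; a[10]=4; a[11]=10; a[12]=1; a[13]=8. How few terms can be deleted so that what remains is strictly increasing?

Fewest deletions = n − (longest strictly increasing subsequence).
Patience tails:
1 → extends → [1]
13 → extends → [1, 13]
2 → replaces 13 → [1, 2]
9 → extends → [1, 2, 9]
6 → replaces 9 → [1, 2, 6]
5 → replaces 6 → [1, 2, 5]
8 → extends → [1, 2, 5, 8]
16 → extends → [1, 2, 5, 8, 16]
6 → replaces 8 → [1, 2, 5, 6, 16]
4 → replaces 5 → [1, 2, 4, 6, 16]
10 → replaces 16 → [1, 2, 4, 6, 10]
1 → already a tail → [1, 2, 4, 6, 10]
8 → replaces 10 → [1, 2, 4, 6, 8]
Longest strictly increasing subsequence has length 5, so deletions = 13 − 5 = 8.

8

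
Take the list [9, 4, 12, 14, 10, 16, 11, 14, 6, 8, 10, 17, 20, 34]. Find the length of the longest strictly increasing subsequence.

7

Track the smallest tail for each achievable length (strict):
9 → extends → [9]
4 → replaces 9 → [4]
12 → extends → [4, 12]
14 → extends → [4, 12, 14]
10 → replaces 12 → [4, 10, 14]
16 → extends → [4, 10, 14, 16]
11 → replaces 14 → [4, 10, 11, 16]
14 → replaces 16 → [4, 10, 11, 14]
6 → replaces 10 → [4, 6, 11, 14]
8 → replaces 11 → [4, 6, 8, 14]
10 → replaces 14 → [4, 6, 8, 10]
17 → extends → [4, 6, 8, 10, 17]
20 → extends → [4, 6, 8, 10, 17, 20]
34 → extends → [4, 6, 8, 10, 17, 20, 34]
Seven tails, so the longest strictly increasing subsequence has length 7 (e.g. 9, 12, 14, 16, 17, 20, 34).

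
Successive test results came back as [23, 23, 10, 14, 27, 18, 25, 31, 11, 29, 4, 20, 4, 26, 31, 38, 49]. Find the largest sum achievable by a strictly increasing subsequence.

214

Let S[i] be the best sum of a strictly increasing subsequence ending at i:
i:       1   2   3   4   5   6   7   8   9  10  11  12  13  14  15  16  17
a[i]:   23  23  10  14  27  18  25  31  11  29   4  20   4  26  31  38  49
S:      23  23  10  24  51  42  67  98  21  96   4  62   4  93 127 165 214
Maximum is 214 (e.g. 10 + 14 + 18 + 25 + 29 + 31 + 38 + 49).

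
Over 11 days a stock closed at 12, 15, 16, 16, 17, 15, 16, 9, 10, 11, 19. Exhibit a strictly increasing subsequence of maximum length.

Patience tails give the LIS length; then backtrack through the dp parents:
12 → extends → [12]
15 → extends → [12, 15]
16 → extends → [12, 15, 16]
16 → already a tail → [12, 15, 16]
17 → extends → [12, 15, 16, 17]
15 → already a tail → [12, 15, 16, 17]
16 → already a tail → [12, 15, 16, 17]
9 → replaces 12 → [9, 15, 16, 17]
10 → replaces 15 → [9, 10, 16, 17]
11 → replaces 16 → [9, 10, 11, 17]
19 → extends → [9, 10, 11, 17, 19]
Length 5; one witness is 12, 15, 16, 17, 19.

12, 15, 16, 17, 19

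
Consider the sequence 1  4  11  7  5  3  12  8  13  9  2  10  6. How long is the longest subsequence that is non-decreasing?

Track the smallest tail for each achievable length (allowing ties):
1 → extends → [1]
4 → extends → [1, 4]
11 → extends → [1, 4, 11]
7 → replaces 11 → [1, 4, 7]
5 → replaces 7 → [1, 4, 5]
3 → replaces 4 → [1, 3, 5]
12 → extends → [1, 3, 5, 12]
8 → replaces 12 → [1, 3, 5, 8]
13 → extends → [1, 3, 5, 8, 13]
9 → replaces 13 → [1, 3, 5, 8, 9]
2 → replaces 3 → [1, 2, 5, 8, 9]
10 → extends → [1, 2, 5, 8, 9, 10]
6 → replaces 8 → [1, 2, 5, 6, 9, 10]
Six tails, so the longest non-decreasing subsequence has length 6 (e.g. 1, 4, 7, 8, 9, 10).

6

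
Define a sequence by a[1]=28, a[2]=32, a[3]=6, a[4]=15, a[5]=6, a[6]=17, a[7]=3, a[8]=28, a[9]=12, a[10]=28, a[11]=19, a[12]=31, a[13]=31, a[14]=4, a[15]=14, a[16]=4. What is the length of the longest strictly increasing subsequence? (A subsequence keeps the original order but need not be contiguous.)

Track the smallest tail for each achievable length (strict):
28 → extends → [28]
32 → extends → [28, 32]
6 → replaces 28 → [6, 32]
15 → replaces 32 → [6, 15]
6 → already a tail → [6, 15]
17 → extends → [6, 15, 17]
3 → replaces 6 → [3, 15, 17]
28 → extends → [3, 15, 17, 28]
12 → replaces 15 → [3, 12, 17, 28]
28 → already a tail → [3, 12, 17, 28]
19 → replaces 28 → [3, 12, 17, 19]
31 → extends → [3, 12, 17, 19, 31]
31 → already a tail → [3, 12, 17, 19, 31]
4 → replaces 12 → [3, 4, 17, 19, 31]
14 → replaces 17 → [3, 4, 14, 19, 31]
4 → already a tail → [3, 4, 14, 19, 31]
Five tails, so the longest strictly increasing subsequence has length 5 (e.g. 6, 15, 17, 28, 31).

5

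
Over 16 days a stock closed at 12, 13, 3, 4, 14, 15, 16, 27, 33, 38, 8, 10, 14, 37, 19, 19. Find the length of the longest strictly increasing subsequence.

8

Track the smallest tail for each achievable length (strict):
12 → extends → [12]
13 → extends → [12, 13]
3 → replaces 12 → [3, 13]
4 → replaces 13 → [3, 4]
14 → extends → [3, 4, 14]
15 → extends → [3, 4, 14, 15]
16 → extends → [3, 4, 14, 15, 16]
27 → extends → [3, 4, 14, 15, 16, 27]
33 → extends → [3, 4, 14, 15, 16, 27, 33]
38 → extends → [3, 4, 14, 15, 16, 27, 33, 38]
8 → replaces 14 → [3, 4, 8, 15, 16, 27, 33, 38]
10 → replaces 15 → [3, 4, 8, 10, 16, 27, 33, 38]
14 → replaces 16 → [3, 4, 8, 10, 14, 27, 33, 38]
37 → replaces 38 → [3, 4, 8, 10, 14, 27, 33, 37]
19 → replaces 27 → [3, 4, 8, 10, 14, 19, 33, 37]
19 → already a tail → [3, 4, 8, 10, 14, 19, 33, 37]
Eight tails, so the longest strictly increasing subsequence has length 8 (e.g. 12, 13, 14, 15, 16, 27, 33, 38).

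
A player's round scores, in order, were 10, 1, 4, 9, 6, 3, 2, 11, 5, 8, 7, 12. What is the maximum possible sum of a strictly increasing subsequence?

37

Let S[i] be the best sum of a strictly increasing subsequence ending at i:
i:      1  2  3  4  5  6  7  8  9 10 11 12
a[i]:  10  1  4  9  6  3  2 11  5  8  7 12
S:     10  1  5 14 11  4  3 25 10 19 18 37
Maximum is 37 (e.g. 1 + 4 + 9 + 11 + 12).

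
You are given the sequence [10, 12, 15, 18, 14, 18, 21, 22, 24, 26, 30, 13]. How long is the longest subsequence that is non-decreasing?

Let dp[i] be the length of the longest such subsequence ending at index i:
i:      1  2  3  4  5  6  7  8  9 10 11 12
a[i]:  10 12 15 18 14 18 21 22 24 26 30 13
dp:     1  2  3  4  3  5  6  7  8  9 10  3
Maximum dp value is 10.

10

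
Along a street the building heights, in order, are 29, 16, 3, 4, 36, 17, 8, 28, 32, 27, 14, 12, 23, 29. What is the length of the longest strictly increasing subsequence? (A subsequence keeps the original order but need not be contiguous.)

6

Track the smallest tail for each achievable length (strict):
29 → extends → [29]
16 → replaces 29 → [16]
3 → replaces 16 → [3]
4 → extends → [3, 4]
36 → extends → [3, 4, 36]
17 → replaces 36 → [3, 4, 17]
8 → replaces 17 → [3, 4, 8]
28 → extends → [3, 4, 8, 28]
32 → extends → [3, 4, 8, 28, 32]
27 → replaces 28 → [3, 4, 8, 27, 32]
14 → replaces 27 → [3, 4, 8, 14, 32]
12 → replaces 14 → [3, 4, 8, 12, 32]
23 → replaces 32 → [3, 4, 8, 12, 23]
29 → extends → [3, 4, 8, 12, 23, 29]
Six tails, so the longest strictly increasing subsequence has length 6 (e.g. 3, 4, 8, 14, 23, 29).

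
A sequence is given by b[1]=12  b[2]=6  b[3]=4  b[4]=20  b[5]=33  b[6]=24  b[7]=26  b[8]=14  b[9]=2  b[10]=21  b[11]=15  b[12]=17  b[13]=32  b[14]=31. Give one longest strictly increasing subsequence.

Patience tails give the LIS length; then backtrack through the dp parents:
12 → extends → [12]
6 → replaces 12 → [6]
4 → replaces 6 → [4]
20 → extends → [4, 20]
33 → extends → [4, 20, 33]
24 → replaces 33 → [4, 20, 24]
26 → extends → [4, 20, 24, 26]
14 → replaces 20 → [4, 14, 24, 26]
2 → replaces 4 → [2, 14, 24, 26]
21 → replaces 24 → [2, 14, 21, 26]
15 → replaces 21 → [2, 14, 15, 26]
17 → replaces 26 → [2, 14, 15, 17]
32 → extends → [2, 14, 15, 17, 32]
31 → replaces 32 → [2, 14, 15, 17, 31]
Length 5; one witness is 12, 20, 24, 26, 32.

12, 20, 24, 26, 32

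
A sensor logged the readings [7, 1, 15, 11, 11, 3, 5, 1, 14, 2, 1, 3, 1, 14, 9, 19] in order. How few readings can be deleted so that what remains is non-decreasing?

Fewest deletions = n − (longest non-decreasing subsequence).
Patience tails:
7 → extends → [7]
1 → replaces 7 → [1]
15 → extends → [1, 15]
11 → replaces 15 → [1, 11]
11 → extends → [1, 11, 11]
3 → replaces 11 → [1, 3, 11]
5 → replaces 11 → [1, 3, 5]
1 → replaces 3 → [1, 1, 5]
14 → extends → [1, 1, 5, 14]
2 → replaces 5 → [1, 1, 2, 14]
1 → replaces 2 → [1, 1, 1, 14]
3 → replaces 14 → [1, 1, 1, 3]
1 → replaces 3 → [1, 1, 1, 1]
14 → extends → [1, 1, 1, 1, 14]
9 → replaces 14 → [1, 1, 1, 1, 9]
19 → extends → [1, 1, 1, 1, 9, 19]
Longest non-decreasing subsequence has length 6, so deletions = 16 − 6 = 10.

10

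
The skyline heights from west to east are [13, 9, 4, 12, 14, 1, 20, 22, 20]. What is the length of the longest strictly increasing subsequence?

5

Let dp[i] be the length of the longest such subsequence ending at index i:
i:      1  2  3  4  5  6  7  8  9
a[i]:  13  9  4 12 14  1 20 22 20
dp:     1  1  1  2  3  1  4  5  4
Maximum dp value is 5.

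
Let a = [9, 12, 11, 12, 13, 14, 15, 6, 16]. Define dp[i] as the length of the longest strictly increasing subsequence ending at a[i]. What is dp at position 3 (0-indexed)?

3

dp[i] = 1 + max{dp[j] : j<i, a[j]<a[i]} (or 1 if no such j):
i:      0  1  2  3  4  5  6  7  8
a[i]:   9 12 11 12 13 14 15  6 16
dp:     1  2  2  3  4  5  6  1  7
At index 3 the value is 3.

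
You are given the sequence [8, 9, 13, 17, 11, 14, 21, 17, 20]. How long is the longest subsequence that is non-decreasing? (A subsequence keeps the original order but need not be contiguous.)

6

Track the smallest tail for each achievable length (allowing ties):
8 → extends → [8]
9 → extends → [8, 9]
13 → extends → [8, 9, 13]
17 → extends → [8, 9, 13, 17]
11 → replaces 13 → [8, 9, 11, 17]
14 → replaces 17 → [8, 9, 11, 14]
21 → extends → [8, 9, 11, 14, 21]
17 → replaces 21 → [8, 9, 11, 14, 17]
20 → extends → [8, 9, 11, 14, 17, 20]
Six tails, so the longest non-decreasing subsequence has length 6 (e.g. 8, 9, 13, 17, 17, 20).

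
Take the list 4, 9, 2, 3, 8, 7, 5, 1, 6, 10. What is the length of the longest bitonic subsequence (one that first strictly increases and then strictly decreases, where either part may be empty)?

6

inc[i] = longest strictly increasing subsequence ending at i; dec[i] = longest strictly decreasing subsequence starting at i:
i:      1  2  3  4  5  6  7  8  9 10
a[i]:   4  9  2  3  8  7  5  1  6 10
inc:    1  2  1  2  3  3  3  1  4  5
dec:    3  5  2  2  4  3  2  1  1  1
Best peak at i=2 (value 9): inc=2, dec=5, length 2+5−1 = 6.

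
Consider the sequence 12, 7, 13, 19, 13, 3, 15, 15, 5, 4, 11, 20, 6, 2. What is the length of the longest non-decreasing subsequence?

6

Let dp[i] be the length of the longest such subsequence ending at index i:
i:      1  2  3  4  5  6  7  8  9 10 11 12 13 14
a[i]:  12  7 13 19 13  3 15 15  5  4 11 20  6  2
dp:     1  1  2  3  3  1  4  5  2  2  3  6  3  1
Maximum dp value is 6.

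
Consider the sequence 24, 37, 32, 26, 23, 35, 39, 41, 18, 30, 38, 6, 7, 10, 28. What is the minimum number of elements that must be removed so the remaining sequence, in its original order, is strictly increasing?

10

Fewest deletions = n − (longest strictly increasing subsequence).
i:      1  2  3  4  5  6  7  8  9 10 11 12 13 14 15
a[i]:  24 37 32 26 23 35 39 41 18 30 38  6  7 10 28
dp:     1  2  2  2  1  3  4  5  1  3  4  1  2  3  4
max dp = 5, so deletions = 15 − 5 = 10.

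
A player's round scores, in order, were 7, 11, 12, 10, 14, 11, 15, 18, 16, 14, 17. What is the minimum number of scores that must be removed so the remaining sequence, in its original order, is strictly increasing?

Fewest deletions = n − (longest strictly increasing subsequence).
i:      1  2  3  4  5  6  7  8  9 10 11
a[i]:   7 11 12 10 14 11 15 18 16 14 17
dp:     1  2  3  2  4  3  5  6  6  4  7
max dp = 7, so deletions = 11 − 7 = 4.

4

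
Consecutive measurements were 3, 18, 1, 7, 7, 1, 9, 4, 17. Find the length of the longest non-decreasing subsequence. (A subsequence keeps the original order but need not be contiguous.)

Let dp[i] be the length of the longest such subsequence ending at index i:
i:      1  2  3  4  5  6  7  8  9
a[i]:   3 18  1  7  7  1  9  4 17
dp:     1  2  1  2  3  2  4  3  5
Maximum dp value is 5.

5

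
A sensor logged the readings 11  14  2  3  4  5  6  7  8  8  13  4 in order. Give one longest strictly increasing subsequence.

Patience tails give the LIS length; then backtrack through the dp parents:
11 → extends → [11]
14 → extends → [11, 14]
2 → replaces 11 → [2, 14]
3 → replaces 14 → [2, 3]
4 → extends → [2, 3, 4]
5 → extends → [2, 3, 4, 5]
6 → extends → [2, 3, 4, 5, 6]
7 → extends → [2, 3, 4, 5, 6, 7]
8 → extends → [2, 3, 4, 5, 6, 7, 8]
8 → already a tail → [2, 3, 4, 5, 6, 7, 8]
13 → extends → [2, 3, 4, 5, 6, 7, 8, 13]
4 → already a tail → [2, 3, 4, 5, 6, 7, 8, 13]
Length 8; one witness is 2, 3, 4, 5, 6, 7, 8, 13.

2, 3, 4, 5, 6, 7, 8, 13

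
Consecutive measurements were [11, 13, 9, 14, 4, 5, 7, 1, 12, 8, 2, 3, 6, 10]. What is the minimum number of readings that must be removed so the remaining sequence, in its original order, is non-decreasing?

Fewest deletions = n − (longest non-decreasing subsequence).
i:      1  2  3  4  5  6  7  8  9 10 11 12 13 14
a[i]:  11 13  9 14  4  5  7  1 12  8  2  3  6 10
dp:     1  2  1  3  1  2  3  1  4  4  2  3  4  5
max dp = 5, so deletions = 14 − 5 = 9.

9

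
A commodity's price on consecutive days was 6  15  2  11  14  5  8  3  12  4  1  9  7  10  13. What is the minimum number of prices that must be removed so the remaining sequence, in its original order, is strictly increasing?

Fewest deletions = n − (longest strictly increasing subsequence).
Patience tails:
6 → extends → [6]
15 → extends → [6, 15]
2 → replaces 6 → [2, 15]
11 → replaces 15 → [2, 11]
14 → extends → [2, 11, 14]
5 → replaces 11 → [2, 5, 14]
8 → replaces 14 → [2, 5, 8]
3 → replaces 5 → [2, 3, 8]
12 → extends → [2, 3, 8, 12]
4 → replaces 8 → [2, 3, 4, 12]
1 → replaces 2 → [1, 3, 4, 12]
9 → replaces 12 → [1, 3, 4, 9]
7 → replaces 9 → [1, 3, 4, 7]
10 → extends → [1, 3, 4, 7, 10]
13 → extends → [1, 3, 4, 7, 10, 13]
Longest strictly increasing subsequence has length 6, so deletions = 15 − 6 = 9.

9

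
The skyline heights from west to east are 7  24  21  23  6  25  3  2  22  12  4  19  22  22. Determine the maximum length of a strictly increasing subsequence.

4

Let dp[i] be the length of the longest such subsequence ending at index i:
i:      1  2  3  4  5  6  7  8  9 10 11 12 13 14
a[i]:   7 24 21 23  6 25  3  2 22 12  4 19 22 22
dp:     1  2  2  3  1  4  1  1  3  2  2  3  4  4
Maximum dp value is 4.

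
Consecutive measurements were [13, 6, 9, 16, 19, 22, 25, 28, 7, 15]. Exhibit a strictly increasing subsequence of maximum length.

6, 9, 16, 19, 22, 25, 28

Patience tails give the LIS length; then backtrack through the dp parents:
13 → extends → [13]
6 → replaces 13 → [6]
9 → extends → [6, 9]
16 → extends → [6, 9, 16]
19 → extends → [6, 9, 16, 19]
22 → extends → [6, 9, 16, 19, 22]
25 → extends → [6, 9, 16, 19, 22, 25]
28 → extends → [6, 9, 16, 19, 22, 25, 28]
7 → replaces 9 → [6, 7, 16, 19, 22, 25, 28]
15 → replaces 16 → [6, 7, 15, 19, 22, 25, 28]
Length 7; one witness is 6, 9, 16, 19, 22, 25, 28.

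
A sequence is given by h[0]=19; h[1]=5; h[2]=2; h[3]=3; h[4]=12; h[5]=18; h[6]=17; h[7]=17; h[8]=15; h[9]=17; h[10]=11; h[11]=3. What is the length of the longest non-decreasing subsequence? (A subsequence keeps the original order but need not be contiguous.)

Track the smallest tail for each achievable length (allowing ties):
19 → extends → [19]
5 → replaces 19 → [5]
2 → replaces 5 → [2]
3 → extends → [2, 3]
12 → extends → [2, 3, 12]
18 → extends → [2, 3, 12, 18]
17 → replaces 18 → [2, 3, 12, 17]
17 → extends → [2, 3, 12, 17, 17]
15 → replaces 17 → [2, 3, 12, 15, 17]
17 → extends → [2, 3, 12, 15, 17, 17]
11 → replaces 12 → [2, 3, 11, 15, 17, 17]
3 → replaces 11 → [2, 3, 3, 15, 17, 17]
Six tails, so the longest non-decreasing subsequence has length 6 (e.g. 2, 3, 12, 17, 17, 17).

6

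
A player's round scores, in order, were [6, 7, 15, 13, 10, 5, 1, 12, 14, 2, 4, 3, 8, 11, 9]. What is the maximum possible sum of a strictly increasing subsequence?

Let S[i] be the best sum of a strictly increasing subsequence ending at i:
i:      1  2  3  4  5  6  7  8  9 10 11 12 13 14 15
a[i]:   6  7 15 13 10  5  1 12 14  2  4  3  8 11  9
S:      6 13 28 26 23  5  1 35 49  3  7  6 21 34 30
Maximum is 49 (e.g. 6 + 7 + 10 + 12 + 14).

49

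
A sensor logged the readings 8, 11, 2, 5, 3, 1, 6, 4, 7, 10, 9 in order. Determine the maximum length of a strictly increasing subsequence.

5

Let dp[i] be the length of the longest such subsequence ending at index i:
i:      1  2  3  4  5  6  7  8  9 10 11
a[i]:   8 11  2  5  3  1  6  4  7 10  9
dp:     1  2  1  2  2  1  3  3  4  5  5
Maximum dp value is 5.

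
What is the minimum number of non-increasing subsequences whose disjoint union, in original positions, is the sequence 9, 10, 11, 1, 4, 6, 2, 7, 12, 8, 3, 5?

Place each on the leftmost legal pile:
9 → new pile 1 (tops now [9])
10 → new pile 2 (tops now [9, 10])
11 → new pile 3 (tops now [9, 10, 11])
1 → pile 1 (tops now [1, 10, 11])
4 → pile 2 (tops now [1, 4, 11])
6 → pile 3 (tops now [1, 4, 6])
2 → pile 2 (tops now [1, 2, 6])
7 → new pile 4 (tops now [1, 2, 6, 7])
12 → new pile 5 (tops now [1, 2, 6, 7, 12])
8 → pile 5 (tops now [1, 2, 6, 7, 8])
3 → pile 3 (tops now [1, 2, 3, 7, 8])
5 → pile 4 (tops now [1, 2, 3, 5, 8])
Five piles.

5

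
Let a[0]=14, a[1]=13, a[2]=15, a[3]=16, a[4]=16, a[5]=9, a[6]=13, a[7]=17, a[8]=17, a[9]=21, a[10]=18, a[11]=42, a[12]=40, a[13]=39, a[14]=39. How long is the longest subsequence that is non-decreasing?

Let dp[i] be the length of the longest such subsequence ending at index i:
i:      0  1  2  3  4  5  6  7  8  9 10 11 12 13 14
a[i]:  14 13 15 16 16  9 13 17 17 21 18 42 40 39 39
dp:     1  1  2  3  4  1  2  5  6  7  7  8  8  8  9
Maximum dp value is 9.

9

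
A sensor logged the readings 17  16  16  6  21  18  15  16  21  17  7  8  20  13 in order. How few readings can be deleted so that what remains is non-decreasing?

9

Fewest deletions = n − (longest non-decreasing subsequence).
i:      1  2  3  4  5  6  7  8  9 10 11 12 13 14
a[i]:  17 16 16  6 21 18 15 16 21 17  7  8 20 13
dp:     1  1  2  1  3  3  2  3  4  4  2  3  5  4
max dp = 5, so deletions = 14 − 5 = 9.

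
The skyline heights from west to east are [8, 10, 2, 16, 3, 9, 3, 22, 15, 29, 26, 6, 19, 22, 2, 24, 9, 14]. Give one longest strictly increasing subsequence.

Patience tails give the LIS length; then backtrack through the dp parents:
8 → extends → [8]
10 → extends → [8, 10]
2 → replaces 8 → [2, 10]
16 → extends → [2, 10, 16]
3 → replaces 10 → [2, 3, 16]
9 → replaces 16 → [2, 3, 9]
3 → already a tail → [2, 3, 9]
22 → extends → [2, 3, 9, 22]
15 → replaces 22 → [2, 3, 9, 15]
29 → extends → [2, 3, 9, 15, 29]
26 → replaces 29 → [2, 3, 9, 15, 26]
6 → replaces 9 → [2, 3, 6, 15, 26]
19 → replaces 26 → [2, 3, 6, 15, 19]
22 → extends → [2, 3, 6, 15, 19, 22]
2 → already a tail → [2, 3, 6, 15, 19, 22]
24 → extends → [2, 3, 6, 15, 19, 22, 24]
9 → replaces 15 → [2, 3, 6, 9, 19, 22, 24]
14 → replaces 19 → [2, 3, 6, 9, 14, 22, 24]
Length 7; one witness is 2, 3, 9, 15, 19, 22, 24.

2, 3, 9, 15, 19, 22, 24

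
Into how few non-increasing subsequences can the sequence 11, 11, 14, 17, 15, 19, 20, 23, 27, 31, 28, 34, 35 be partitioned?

10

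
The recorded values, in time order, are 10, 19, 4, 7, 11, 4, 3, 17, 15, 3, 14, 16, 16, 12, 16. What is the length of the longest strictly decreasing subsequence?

Let dp[i] be the longest strictly decreasing subsequence ending at i:
i:      1  2  3  4  5  6  7  8  9 10 11 12 13 14 15
a[i]:  10 19  4  7 11  4  3 17 15  3 14 16 16 12 16
dp:     1  1  2  2  2  3  4  2  3  4  4  3  3  5  3
Maximum is 5.

5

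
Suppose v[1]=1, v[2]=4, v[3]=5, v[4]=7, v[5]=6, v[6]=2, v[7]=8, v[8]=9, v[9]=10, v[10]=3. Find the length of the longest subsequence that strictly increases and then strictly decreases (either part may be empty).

inc[i] = longest strictly increasing subsequence ending at i; dec[i] = longest strictly decreasing subsequence starting at i:
i:      1  2  3  4  5  6  7  8  9 10
v[i]:   1  4  5  7  6  2  8  9 10  3
inc:    1  2  3  4  4  2  5  6  7  3
dec:    1  2  2  3  2  1  2  2  2  1
Best peak at i=9 (value 10): inc=7, dec=2, length 7+2−1 = 8.

8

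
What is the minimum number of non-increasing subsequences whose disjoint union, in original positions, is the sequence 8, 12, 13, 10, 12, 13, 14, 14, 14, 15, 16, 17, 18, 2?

9

Place each on the leftmost legal pile:
8 → new pile 1 (tops now [8])
12 → new pile 2 (tops now [8, 12])
13 → new pile 3 (tops now [8, 12, 13])
10 → pile 2 (tops now [8, 10, 13])
12 → pile 3 (tops now [8, 10, 12])
13 → new pile 4 (tops now [8, 10, 12, 13])
14 → new pile 5 (tops now [8, 10, 12, 13, 14])
14 → pile 5 (tops now [8, 10, 12, 13, 14])
14 → pile 5 (tops now [8, 10, 12, 13, 14])
15 → new pile 6 (tops now [8, 10, 12, 13, 14, 15])
16 → new pile 7 (tops now [8, 10, 12, 13, 14, 15, 16])
17 → new pile 8 (tops now [8, 10, 12, 13, 14, 15, 16, 17])
18 → new pile 9 (tops now [8, 10, 12, 13, 14, 15, 16, 17, 18])
2 → pile 1 (tops now [2, 10, 12, 13, 14, 15, 16, 17, 18])
Nine piles.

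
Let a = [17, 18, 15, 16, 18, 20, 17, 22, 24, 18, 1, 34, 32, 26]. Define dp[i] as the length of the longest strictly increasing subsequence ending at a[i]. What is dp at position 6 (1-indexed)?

dp[i] = 1 + max{dp[j] : j<i, a[j]<a[i]} (or 1 if no such j):
i:      1  2  3  4  5  6  7  8  9 10 11 12 13 14
a[i]:  17 18 15 16 18 20 17 22 24 18  1 34 32 26
dp:     1  2  1  2  3  4  3  5  6  4  1  7  7  7
At index 6 the value is 4.

4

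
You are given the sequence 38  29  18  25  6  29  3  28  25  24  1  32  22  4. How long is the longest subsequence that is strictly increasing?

4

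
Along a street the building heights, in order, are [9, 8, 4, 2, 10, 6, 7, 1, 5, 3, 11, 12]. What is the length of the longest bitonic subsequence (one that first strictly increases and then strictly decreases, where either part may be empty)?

5

inc[i] = longest strictly increasing subsequence ending at i; dec[i] = longest strictly decreasing subsequence starting at i:
i:      1  2  3  4  5  6  7  8  9 10 11 12
a[i]:   9  8  4  2 10  6  7  1  5  3 11 12
inc:    1  1  1  1  2  2  3  1  2  2  4  5
dec:    5  4  3  2  4  3  3  1  2  1  1  1
Best peak at i=1 (value 9): inc=1, dec=5, length 1+5−1 = 5.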